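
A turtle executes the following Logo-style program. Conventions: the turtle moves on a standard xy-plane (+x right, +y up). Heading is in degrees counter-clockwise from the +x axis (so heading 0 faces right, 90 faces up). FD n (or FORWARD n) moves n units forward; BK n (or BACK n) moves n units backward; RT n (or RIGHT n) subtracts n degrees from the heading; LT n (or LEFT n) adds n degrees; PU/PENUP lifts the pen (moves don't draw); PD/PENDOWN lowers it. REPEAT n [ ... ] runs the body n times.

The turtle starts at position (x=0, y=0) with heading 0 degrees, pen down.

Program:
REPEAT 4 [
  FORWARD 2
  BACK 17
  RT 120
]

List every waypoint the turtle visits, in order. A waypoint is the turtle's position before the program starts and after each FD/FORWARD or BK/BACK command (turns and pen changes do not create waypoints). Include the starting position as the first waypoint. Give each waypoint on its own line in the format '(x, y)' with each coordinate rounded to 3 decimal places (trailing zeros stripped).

Answer: (0, 0)
(2, 0)
(-15, 0)
(-16, -1.732)
(-7.5, 12.99)
(-8.5, 14.722)
(0, 0)
(2, 0)
(-15, 0)

Derivation:
Executing turtle program step by step:
Start: pos=(0,0), heading=0, pen down
REPEAT 4 [
  -- iteration 1/4 --
  FD 2: (0,0) -> (2,0) [heading=0, draw]
  BK 17: (2,0) -> (-15,0) [heading=0, draw]
  RT 120: heading 0 -> 240
  -- iteration 2/4 --
  FD 2: (-15,0) -> (-16,-1.732) [heading=240, draw]
  BK 17: (-16,-1.732) -> (-7.5,12.99) [heading=240, draw]
  RT 120: heading 240 -> 120
  -- iteration 3/4 --
  FD 2: (-7.5,12.99) -> (-8.5,14.722) [heading=120, draw]
  BK 17: (-8.5,14.722) -> (0,0) [heading=120, draw]
  RT 120: heading 120 -> 0
  -- iteration 4/4 --
  FD 2: (0,0) -> (2,0) [heading=0, draw]
  BK 17: (2,0) -> (-15,0) [heading=0, draw]
  RT 120: heading 0 -> 240
]
Final: pos=(-15,0), heading=240, 8 segment(s) drawn
Waypoints (9 total):
(0, 0)
(2, 0)
(-15, 0)
(-16, -1.732)
(-7.5, 12.99)
(-8.5, 14.722)
(0, 0)
(2, 0)
(-15, 0)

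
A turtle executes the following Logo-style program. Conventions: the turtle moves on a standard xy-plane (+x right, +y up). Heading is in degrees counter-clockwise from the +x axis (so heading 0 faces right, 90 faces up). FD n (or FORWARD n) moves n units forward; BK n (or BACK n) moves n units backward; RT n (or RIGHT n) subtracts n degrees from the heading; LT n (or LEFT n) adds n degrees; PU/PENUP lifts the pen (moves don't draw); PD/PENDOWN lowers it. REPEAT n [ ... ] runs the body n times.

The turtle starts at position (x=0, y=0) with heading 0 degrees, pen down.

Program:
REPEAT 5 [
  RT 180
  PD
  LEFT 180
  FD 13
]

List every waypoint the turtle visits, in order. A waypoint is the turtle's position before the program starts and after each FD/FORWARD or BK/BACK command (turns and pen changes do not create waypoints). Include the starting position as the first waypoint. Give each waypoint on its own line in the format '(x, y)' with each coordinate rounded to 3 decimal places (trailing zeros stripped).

Executing turtle program step by step:
Start: pos=(0,0), heading=0, pen down
REPEAT 5 [
  -- iteration 1/5 --
  RT 180: heading 0 -> 180
  PD: pen down
  LT 180: heading 180 -> 0
  FD 13: (0,0) -> (13,0) [heading=0, draw]
  -- iteration 2/5 --
  RT 180: heading 0 -> 180
  PD: pen down
  LT 180: heading 180 -> 0
  FD 13: (13,0) -> (26,0) [heading=0, draw]
  -- iteration 3/5 --
  RT 180: heading 0 -> 180
  PD: pen down
  LT 180: heading 180 -> 0
  FD 13: (26,0) -> (39,0) [heading=0, draw]
  -- iteration 4/5 --
  RT 180: heading 0 -> 180
  PD: pen down
  LT 180: heading 180 -> 0
  FD 13: (39,0) -> (52,0) [heading=0, draw]
  -- iteration 5/5 --
  RT 180: heading 0 -> 180
  PD: pen down
  LT 180: heading 180 -> 0
  FD 13: (52,0) -> (65,0) [heading=0, draw]
]
Final: pos=(65,0), heading=0, 5 segment(s) drawn
Waypoints (6 total):
(0, 0)
(13, 0)
(26, 0)
(39, 0)
(52, 0)
(65, 0)

Answer: (0, 0)
(13, 0)
(26, 0)
(39, 0)
(52, 0)
(65, 0)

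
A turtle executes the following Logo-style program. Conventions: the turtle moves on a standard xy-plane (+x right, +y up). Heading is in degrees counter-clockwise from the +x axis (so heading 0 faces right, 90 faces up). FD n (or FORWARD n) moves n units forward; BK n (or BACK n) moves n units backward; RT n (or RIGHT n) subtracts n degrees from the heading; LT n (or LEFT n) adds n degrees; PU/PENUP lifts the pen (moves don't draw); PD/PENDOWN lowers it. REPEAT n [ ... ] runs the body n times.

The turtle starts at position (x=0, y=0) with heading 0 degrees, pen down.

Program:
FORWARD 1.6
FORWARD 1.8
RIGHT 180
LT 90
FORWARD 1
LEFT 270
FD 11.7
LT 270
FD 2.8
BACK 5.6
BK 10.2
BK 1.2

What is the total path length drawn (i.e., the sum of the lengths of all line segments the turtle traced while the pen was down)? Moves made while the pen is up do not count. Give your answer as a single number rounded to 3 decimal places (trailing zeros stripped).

Answer: 35.9

Derivation:
Executing turtle program step by step:
Start: pos=(0,0), heading=0, pen down
FD 1.6: (0,0) -> (1.6,0) [heading=0, draw]
FD 1.8: (1.6,0) -> (3.4,0) [heading=0, draw]
RT 180: heading 0 -> 180
LT 90: heading 180 -> 270
FD 1: (3.4,0) -> (3.4,-1) [heading=270, draw]
LT 270: heading 270 -> 180
FD 11.7: (3.4,-1) -> (-8.3,-1) [heading=180, draw]
LT 270: heading 180 -> 90
FD 2.8: (-8.3,-1) -> (-8.3,1.8) [heading=90, draw]
BK 5.6: (-8.3,1.8) -> (-8.3,-3.8) [heading=90, draw]
BK 10.2: (-8.3,-3.8) -> (-8.3,-14) [heading=90, draw]
BK 1.2: (-8.3,-14) -> (-8.3,-15.2) [heading=90, draw]
Final: pos=(-8.3,-15.2), heading=90, 8 segment(s) drawn

Segment lengths:
  seg 1: (0,0) -> (1.6,0), length = 1.6
  seg 2: (1.6,0) -> (3.4,0), length = 1.8
  seg 3: (3.4,0) -> (3.4,-1), length = 1
  seg 4: (3.4,-1) -> (-8.3,-1), length = 11.7
  seg 5: (-8.3,-1) -> (-8.3,1.8), length = 2.8
  seg 6: (-8.3,1.8) -> (-8.3,-3.8), length = 5.6
  seg 7: (-8.3,-3.8) -> (-8.3,-14), length = 10.2
  seg 8: (-8.3,-14) -> (-8.3,-15.2), length = 1.2
Total = 35.9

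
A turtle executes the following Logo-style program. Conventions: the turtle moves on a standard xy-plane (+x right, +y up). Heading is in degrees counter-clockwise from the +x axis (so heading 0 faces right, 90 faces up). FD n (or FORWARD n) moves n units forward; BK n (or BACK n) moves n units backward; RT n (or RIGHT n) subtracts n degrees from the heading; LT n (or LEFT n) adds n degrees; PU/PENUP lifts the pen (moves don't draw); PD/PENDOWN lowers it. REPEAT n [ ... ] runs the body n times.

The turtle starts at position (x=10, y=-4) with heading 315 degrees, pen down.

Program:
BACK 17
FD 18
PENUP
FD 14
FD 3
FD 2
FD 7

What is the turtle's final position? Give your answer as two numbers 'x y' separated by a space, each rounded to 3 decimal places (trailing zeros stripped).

Executing turtle program step by step:
Start: pos=(10,-4), heading=315, pen down
BK 17: (10,-4) -> (-2.021,8.021) [heading=315, draw]
FD 18: (-2.021,8.021) -> (10.707,-4.707) [heading=315, draw]
PU: pen up
FD 14: (10.707,-4.707) -> (20.607,-14.607) [heading=315, move]
FD 3: (20.607,-14.607) -> (22.728,-16.728) [heading=315, move]
FD 2: (22.728,-16.728) -> (24.142,-18.142) [heading=315, move]
FD 7: (24.142,-18.142) -> (29.092,-23.092) [heading=315, move]
Final: pos=(29.092,-23.092), heading=315, 2 segment(s) drawn

Answer: 29.092 -23.092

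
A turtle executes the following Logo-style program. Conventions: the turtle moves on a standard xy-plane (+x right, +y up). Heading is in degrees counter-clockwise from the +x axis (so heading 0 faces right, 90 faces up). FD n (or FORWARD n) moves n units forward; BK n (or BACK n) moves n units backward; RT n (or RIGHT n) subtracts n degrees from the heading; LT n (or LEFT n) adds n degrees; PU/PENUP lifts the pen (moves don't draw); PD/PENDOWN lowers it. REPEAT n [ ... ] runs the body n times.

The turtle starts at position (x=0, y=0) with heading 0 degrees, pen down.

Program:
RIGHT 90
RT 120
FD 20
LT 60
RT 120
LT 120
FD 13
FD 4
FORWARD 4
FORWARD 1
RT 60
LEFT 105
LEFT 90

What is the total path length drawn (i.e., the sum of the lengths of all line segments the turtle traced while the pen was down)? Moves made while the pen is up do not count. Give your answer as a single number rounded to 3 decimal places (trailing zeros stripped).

Answer: 42

Derivation:
Executing turtle program step by step:
Start: pos=(0,0), heading=0, pen down
RT 90: heading 0 -> 270
RT 120: heading 270 -> 150
FD 20: (0,0) -> (-17.321,10) [heading=150, draw]
LT 60: heading 150 -> 210
RT 120: heading 210 -> 90
LT 120: heading 90 -> 210
FD 13: (-17.321,10) -> (-28.579,3.5) [heading=210, draw]
FD 4: (-28.579,3.5) -> (-32.043,1.5) [heading=210, draw]
FD 4: (-32.043,1.5) -> (-35.507,-0.5) [heading=210, draw]
FD 1: (-35.507,-0.5) -> (-36.373,-1) [heading=210, draw]
RT 60: heading 210 -> 150
LT 105: heading 150 -> 255
LT 90: heading 255 -> 345
Final: pos=(-36.373,-1), heading=345, 5 segment(s) drawn

Segment lengths:
  seg 1: (0,0) -> (-17.321,10), length = 20
  seg 2: (-17.321,10) -> (-28.579,3.5), length = 13
  seg 3: (-28.579,3.5) -> (-32.043,1.5), length = 4
  seg 4: (-32.043,1.5) -> (-35.507,-0.5), length = 4
  seg 5: (-35.507,-0.5) -> (-36.373,-1), length = 1
Total = 42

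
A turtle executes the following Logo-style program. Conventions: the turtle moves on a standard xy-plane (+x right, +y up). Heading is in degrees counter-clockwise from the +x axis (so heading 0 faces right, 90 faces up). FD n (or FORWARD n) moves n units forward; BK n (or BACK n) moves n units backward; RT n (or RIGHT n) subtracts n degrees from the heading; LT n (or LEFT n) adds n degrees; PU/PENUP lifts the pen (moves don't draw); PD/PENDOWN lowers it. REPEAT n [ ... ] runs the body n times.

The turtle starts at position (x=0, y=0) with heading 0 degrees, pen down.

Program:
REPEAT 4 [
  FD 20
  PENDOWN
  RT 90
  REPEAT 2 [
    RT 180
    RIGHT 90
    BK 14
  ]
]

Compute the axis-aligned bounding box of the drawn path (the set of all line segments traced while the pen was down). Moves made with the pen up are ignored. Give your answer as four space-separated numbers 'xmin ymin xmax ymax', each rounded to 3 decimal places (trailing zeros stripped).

Executing turtle program step by step:
Start: pos=(0,0), heading=0, pen down
REPEAT 4 [
  -- iteration 1/4 --
  FD 20: (0,0) -> (20,0) [heading=0, draw]
  PD: pen down
  RT 90: heading 0 -> 270
  REPEAT 2 [
    -- iteration 1/2 --
    RT 180: heading 270 -> 90
    RT 90: heading 90 -> 0
    BK 14: (20,0) -> (6,0) [heading=0, draw]
    -- iteration 2/2 --
    RT 180: heading 0 -> 180
    RT 90: heading 180 -> 90
    BK 14: (6,0) -> (6,-14) [heading=90, draw]
  ]
  -- iteration 2/4 --
  FD 20: (6,-14) -> (6,6) [heading=90, draw]
  PD: pen down
  RT 90: heading 90 -> 0
  REPEAT 2 [
    -- iteration 1/2 --
    RT 180: heading 0 -> 180
    RT 90: heading 180 -> 90
    BK 14: (6,6) -> (6,-8) [heading=90, draw]
    -- iteration 2/2 --
    RT 180: heading 90 -> 270
    RT 90: heading 270 -> 180
    BK 14: (6,-8) -> (20,-8) [heading=180, draw]
  ]
  -- iteration 3/4 --
  FD 20: (20,-8) -> (0,-8) [heading=180, draw]
  PD: pen down
  RT 90: heading 180 -> 90
  REPEAT 2 [
    -- iteration 1/2 --
    RT 180: heading 90 -> 270
    RT 90: heading 270 -> 180
    BK 14: (0,-8) -> (14,-8) [heading=180, draw]
    -- iteration 2/2 --
    RT 180: heading 180 -> 0
    RT 90: heading 0 -> 270
    BK 14: (14,-8) -> (14,6) [heading=270, draw]
  ]
  -- iteration 4/4 --
  FD 20: (14,6) -> (14,-14) [heading=270, draw]
  PD: pen down
  RT 90: heading 270 -> 180
  REPEAT 2 [
    -- iteration 1/2 --
    RT 180: heading 180 -> 0
    RT 90: heading 0 -> 270
    BK 14: (14,-14) -> (14,0) [heading=270, draw]
    -- iteration 2/2 --
    RT 180: heading 270 -> 90
    RT 90: heading 90 -> 0
    BK 14: (14,0) -> (0,0) [heading=0, draw]
  ]
]
Final: pos=(0,0), heading=0, 12 segment(s) drawn

Segment endpoints: x in {0, 0, 6, 6, 6, 6, 14, 14, 14, 20, 20}, y in {-14, -14, -8, -8, -8, -8, 0, 0, 0, 0, 6, 6}
xmin=0, ymin=-14, xmax=20, ymax=6

Answer: 0 -14 20 6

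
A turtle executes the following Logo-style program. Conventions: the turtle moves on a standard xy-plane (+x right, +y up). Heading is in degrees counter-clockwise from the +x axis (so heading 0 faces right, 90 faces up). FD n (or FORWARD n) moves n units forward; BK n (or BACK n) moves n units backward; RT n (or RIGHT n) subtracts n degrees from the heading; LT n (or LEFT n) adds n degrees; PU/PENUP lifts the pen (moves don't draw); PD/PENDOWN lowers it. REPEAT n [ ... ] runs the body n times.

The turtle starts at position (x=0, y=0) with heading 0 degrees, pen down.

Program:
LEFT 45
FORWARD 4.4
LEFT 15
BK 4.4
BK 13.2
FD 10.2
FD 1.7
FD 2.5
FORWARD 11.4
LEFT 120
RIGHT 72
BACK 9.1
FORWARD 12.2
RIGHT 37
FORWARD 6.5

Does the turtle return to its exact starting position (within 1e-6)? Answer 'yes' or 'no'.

Answer: no

Derivation:
Executing turtle program step by step:
Start: pos=(0,0), heading=0, pen down
LT 45: heading 0 -> 45
FD 4.4: (0,0) -> (3.111,3.111) [heading=45, draw]
LT 15: heading 45 -> 60
BK 4.4: (3.111,3.111) -> (0.911,-0.699) [heading=60, draw]
BK 13.2: (0.911,-0.699) -> (-5.689,-12.131) [heading=60, draw]
FD 10.2: (-5.689,-12.131) -> (-0.589,-3.297) [heading=60, draw]
FD 1.7: (-0.589,-3.297) -> (0.261,-1.825) [heading=60, draw]
FD 2.5: (0.261,-1.825) -> (1.511,0.34) [heading=60, draw]
FD 11.4: (1.511,0.34) -> (7.211,10.213) [heading=60, draw]
LT 120: heading 60 -> 180
RT 72: heading 180 -> 108
BK 9.1: (7.211,10.213) -> (10.023,1.558) [heading=108, draw]
FD 12.2: (10.023,1.558) -> (6.253,13.161) [heading=108, draw]
RT 37: heading 108 -> 71
FD 6.5: (6.253,13.161) -> (8.37,19.307) [heading=71, draw]
Final: pos=(8.37,19.307), heading=71, 10 segment(s) drawn

Start position: (0, 0)
Final position: (8.37, 19.307)
Distance = 21.043; >= 1e-6 -> NOT closed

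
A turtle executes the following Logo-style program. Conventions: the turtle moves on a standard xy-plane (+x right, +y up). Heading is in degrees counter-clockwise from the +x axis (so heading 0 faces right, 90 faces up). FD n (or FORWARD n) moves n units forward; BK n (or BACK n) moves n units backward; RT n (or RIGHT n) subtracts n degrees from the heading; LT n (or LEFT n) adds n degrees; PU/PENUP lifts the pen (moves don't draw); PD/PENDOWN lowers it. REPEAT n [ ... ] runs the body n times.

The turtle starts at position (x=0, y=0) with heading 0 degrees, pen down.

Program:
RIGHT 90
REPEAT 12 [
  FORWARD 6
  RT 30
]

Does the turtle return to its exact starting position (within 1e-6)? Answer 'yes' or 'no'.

Executing turtle program step by step:
Start: pos=(0,0), heading=0, pen down
RT 90: heading 0 -> 270
REPEAT 12 [
  -- iteration 1/12 --
  FD 6: (0,0) -> (0,-6) [heading=270, draw]
  RT 30: heading 270 -> 240
  -- iteration 2/12 --
  FD 6: (0,-6) -> (-3,-11.196) [heading=240, draw]
  RT 30: heading 240 -> 210
  -- iteration 3/12 --
  FD 6: (-3,-11.196) -> (-8.196,-14.196) [heading=210, draw]
  RT 30: heading 210 -> 180
  -- iteration 4/12 --
  FD 6: (-8.196,-14.196) -> (-14.196,-14.196) [heading=180, draw]
  RT 30: heading 180 -> 150
  -- iteration 5/12 --
  FD 6: (-14.196,-14.196) -> (-19.392,-11.196) [heading=150, draw]
  RT 30: heading 150 -> 120
  -- iteration 6/12 --
  FD 6: (-19.392,-11.196) -> (-22.392,-6) [heading=120, draw]
  RT 30: heading 120 -> 90
  -- iteration 7/12 --
  FD 6: (-22.392,-6) -> (-22.392,0) [heading=90, draw]
  RT 30: heading 90 -> 60
  -- iteration 8/12 --
  FD 6: (-22.392,0) -> (-19.392,5.196) [heading=60, draw]
  RT 30: heading 60 -> 30
  -- iteration 9/12 --
  FD 6: (-19.392,5.196) -> (-14.196,8.196) [heading=30, draw]
  RT 30: heading 30 -> 0
  -- iteration 10/12 --
  FD 6: (-14.196,8.196) -> (-8.196,8.196) [heading=0, draw]
  RT 30: heading 0 -> 330
  -- iteration 11/12 --
  FD 6: (-8.196,8.196) -> (-3,5.196) [heading=330, draw]
  RT 30: heading 330 -> 300
  -- iteration 12/12 --
  FD 6: (-3,5.196) -> (0,0) [heading=300, draw]
  RT 30: heading 300 -> 270
]
Final: pos=(0,0), heading=270, 12 segment(s) drawn

Start position: (0, 0)
Final position: (0, 0)
Distance = 0; < 1e-6 -> CLOSED

Answer: yes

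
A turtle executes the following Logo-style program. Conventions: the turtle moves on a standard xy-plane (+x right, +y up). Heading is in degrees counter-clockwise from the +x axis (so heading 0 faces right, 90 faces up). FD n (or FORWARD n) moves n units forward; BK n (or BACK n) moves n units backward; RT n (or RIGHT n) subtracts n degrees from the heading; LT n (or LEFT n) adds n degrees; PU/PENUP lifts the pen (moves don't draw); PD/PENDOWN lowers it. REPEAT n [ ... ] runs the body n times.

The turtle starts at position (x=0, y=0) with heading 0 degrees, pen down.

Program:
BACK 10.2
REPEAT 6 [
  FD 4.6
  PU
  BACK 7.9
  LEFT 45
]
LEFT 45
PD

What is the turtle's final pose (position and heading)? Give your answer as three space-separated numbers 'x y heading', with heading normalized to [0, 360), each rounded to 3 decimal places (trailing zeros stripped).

Executing turtle program step by step:
Start: pos=(0,0), heading=0, pen down
BK 10.2: (0,0) -> (-10.2,0) [heading=0, draw]
REPEAT 6 [
  -- iteration 1/6 --
  FD 4.6: (-10.2,0) -> (-5.6,0) [heading=0, draw]
  PU: pen up
  BK 7.9: (-5.6,0) -> (-13.5,0) [heading=0, move]
  LT 45: heading 0 -> 45
  -- iteration 2/6 --
  FD 4.6: (-13.5,0) -> (-10.247,3.253) [heading=45, move]
  PU: pen up
  BK 7.9: (-10.247,3.253) -> (-15.833,-2.333) [heading=45, move]
  LT 45: heading 45 -> 90
  -- iteration 3/6 --
  FD 4.6: (-15.833,-2.333) -> (-15.833,2.267) [heading=90, move]
  PU: pen up
  BK 7.9: (-15.833,2.267) -> (-15.833,-5.633) [heading=90, move]
  LT 45: heading 90 -> 135
  -- iteration 4/6 --
  FD 4.6: (-15.833,-5.633) -> (-19.086,-2.381) [heading=135, move]
  PU: pen up
  BK 7.9: (-19.086,-2.381) -> (-13.5,-7.967) [heading=135, move]
  LT 45: heading 135 -> 180
  -- iteration 5/6 --
  FD 4.6: (-13.5,-7.967) -> (-18.1,-7.967) [heading=180, move]
  PU: pen up
  BK 7.9: (-18.1,-7.967) -> (-10.2,-7.967) [heading=180, move]
  LT 45: heading 180 -> 225
  -- iteration 6/6 --
  FD 4.6: (-10.2,-7.967) -> (-13.453,-11.22) [heading=225, move]
  PU: pen up
  BK 7.9: (-13.453,-11.22) -> (-7.867,-5.633) [heading=225, move]
  LT 45: heading 225 -> 270
]
LT 45: heading 270 -> 315
PD: pen down
Final: pos=(-7.867,-5.633), heading=315, 2 segment(s) drawn

Answer: -7.867 -5.633 315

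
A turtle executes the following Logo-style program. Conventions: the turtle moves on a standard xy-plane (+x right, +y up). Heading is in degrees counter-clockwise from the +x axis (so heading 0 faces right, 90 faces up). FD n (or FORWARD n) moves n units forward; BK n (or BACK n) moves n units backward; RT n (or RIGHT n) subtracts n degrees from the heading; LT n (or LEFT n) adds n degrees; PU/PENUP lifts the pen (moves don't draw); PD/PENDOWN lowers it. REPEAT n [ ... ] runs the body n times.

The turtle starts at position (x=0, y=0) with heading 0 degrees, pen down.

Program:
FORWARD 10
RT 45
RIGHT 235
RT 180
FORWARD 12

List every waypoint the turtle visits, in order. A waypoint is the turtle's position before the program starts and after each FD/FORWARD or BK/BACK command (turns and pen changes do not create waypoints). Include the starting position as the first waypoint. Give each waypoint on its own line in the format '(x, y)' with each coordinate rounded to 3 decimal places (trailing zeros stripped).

Answer: (0, 0)
(10, 0)
(7.916, -11.818)

Derivation:
Executing turtle program step by step:
Start: pos=(0,0), heading=0, pen down
FD 10: (0,0) -> (10,0) [heading=0, draw]
RT 45: heading 0 -> 315
RT 235: heading 315 -> 80
RT 180: heading 80 -> 260
FD 12: (10,0) -> (7.916,-11.818) [heading=260, draw]
Final: pos=(7.916,-11.818), heading=260, 2 segment(s) drawn
Waypoints (3 total):
(0, 0)
(10, 0)
(7.916, -11.818)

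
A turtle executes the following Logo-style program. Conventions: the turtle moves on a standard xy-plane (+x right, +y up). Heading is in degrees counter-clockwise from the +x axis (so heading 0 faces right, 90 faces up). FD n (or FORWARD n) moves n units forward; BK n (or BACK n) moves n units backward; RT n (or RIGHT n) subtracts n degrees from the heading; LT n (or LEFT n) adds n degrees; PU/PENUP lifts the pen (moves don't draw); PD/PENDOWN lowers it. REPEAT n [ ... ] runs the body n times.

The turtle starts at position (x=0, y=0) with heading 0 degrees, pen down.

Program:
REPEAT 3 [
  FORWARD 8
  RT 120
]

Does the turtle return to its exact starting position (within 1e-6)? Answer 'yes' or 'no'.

Executing turtle program step by step:
Start: pos=(0,0), heading=0, pen down
REPEAT 3 [
  -- iteration 1/3 --
  FD 8: (0,0) -> (8,0) [heading=0, draw]
  RT 120: heading 0 -> 240
  -- iteration 2/3 --
  FD 8: (8,0) -> (4,-6.928) [heading=240, draw]
  RT 120: heading 240 -> 120
  -- iteration 3/3 --
  FD 8: (4,-6.928) -> (0,0) [heading=120, draw]
  RT 120: heading 120 -> 0
]
Final: pos=(0,0), heading=0, 3 segment(s) drawn

Start position: (0, 0)
Final position: (0, 0)
Distance = 0; < 1e-6 -> CLOSED

Answer: yes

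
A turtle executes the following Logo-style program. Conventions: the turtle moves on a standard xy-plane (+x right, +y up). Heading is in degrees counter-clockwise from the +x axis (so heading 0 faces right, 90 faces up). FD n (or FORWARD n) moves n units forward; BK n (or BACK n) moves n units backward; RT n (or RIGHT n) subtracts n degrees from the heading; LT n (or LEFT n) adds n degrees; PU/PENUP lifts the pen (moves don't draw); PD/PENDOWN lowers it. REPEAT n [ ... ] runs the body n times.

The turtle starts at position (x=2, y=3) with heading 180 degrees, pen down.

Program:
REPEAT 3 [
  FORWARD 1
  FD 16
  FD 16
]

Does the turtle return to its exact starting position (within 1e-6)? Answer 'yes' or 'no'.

Answer: no

Derivation:
Executing turtle program step by step:
Start: pos=(2,3), heading=180, pen down
REPEAT 3 [
  -- iteration 1/3 --
  FD 1: (2,3) -> (1,3) [heading=180, draw]
  FD 16: (1,3) -> (-15,3) [heading=180, draw]
  FD 16: (-15,3) -> (-31,3) [heading=180, draw]
  -- iteration 2/3 --
  FD 1: (-31,3) -> (-32,3) [heading=180, draw]
  FD 16: (-32,3) -> (-48,3) [heading=180, draw]
  FD 16: (-48,3) -> (-64,3) [heading=180, draw]
  -- iteration 3/3 --
  FD 1: (-64,3) -> (-65,3) [heading=180, draw]
  FD 16: (-65,3) -> (-81,3) [heading=180, draw]
  FD 16: (-81,3) -> (-97,3) [heading=180, draw]
]
Final: pos=(-97,3), heading=180, 9 segment(s) drawn

Start position: (2, 3)
Final position: (-97, 3)
Distance = 99; >= 1e-6 -> NOT closed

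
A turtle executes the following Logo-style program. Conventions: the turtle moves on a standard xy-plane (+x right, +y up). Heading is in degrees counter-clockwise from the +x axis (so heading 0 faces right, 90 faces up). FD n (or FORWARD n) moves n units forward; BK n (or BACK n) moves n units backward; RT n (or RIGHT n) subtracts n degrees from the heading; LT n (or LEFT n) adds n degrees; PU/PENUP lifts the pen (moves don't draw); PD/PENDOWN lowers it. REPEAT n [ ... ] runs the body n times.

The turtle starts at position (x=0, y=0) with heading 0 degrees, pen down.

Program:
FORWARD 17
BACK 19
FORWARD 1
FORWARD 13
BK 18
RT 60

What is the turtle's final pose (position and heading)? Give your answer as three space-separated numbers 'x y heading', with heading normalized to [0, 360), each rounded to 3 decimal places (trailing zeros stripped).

Answer: -6 0 300

Derivation:
Executing turtle program step by step:
Start: pos=(0,0), heading=0, pen down
FD 17: (0,0) -> (17,0) [heading=0, draw]
BK 19: (17,0) -> (-2,0) [heading=0, draw]
FD 1: (-2,0) -> (-1,0) [heading=0, draw]
FD 13: (-1,0) -> (12,0) [heading=0, draw]
BK 18: (12,0) -> (-6,0) [heading=0, draw]
RT 60: heading 0 -> 300
Final: pos=(-6,0), heading=300, 5 segment(s) drawn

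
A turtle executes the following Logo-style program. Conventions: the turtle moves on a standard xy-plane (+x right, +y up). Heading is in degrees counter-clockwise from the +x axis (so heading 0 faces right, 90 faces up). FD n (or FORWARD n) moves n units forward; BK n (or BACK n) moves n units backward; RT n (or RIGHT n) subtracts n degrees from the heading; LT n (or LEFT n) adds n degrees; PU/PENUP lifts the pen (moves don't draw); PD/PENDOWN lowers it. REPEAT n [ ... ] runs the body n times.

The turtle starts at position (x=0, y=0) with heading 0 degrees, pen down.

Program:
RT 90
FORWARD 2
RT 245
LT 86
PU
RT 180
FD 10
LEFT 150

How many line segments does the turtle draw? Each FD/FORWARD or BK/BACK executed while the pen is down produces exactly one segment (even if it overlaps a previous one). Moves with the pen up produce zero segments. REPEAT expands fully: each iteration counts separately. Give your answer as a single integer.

Answer: 1

Derivation:
Executing turtle program step by step:
Start: pos=(0,0), heading=0, pen down
RT 90: heading 0 -> 270
FD 2: (0,0) -> (0,-2) [heading=270, draw]
RT 245: heading 270 -> 25
LT 86: heading 25 -> 111
PU: pen up
RT 180: heading 111 -> 291
FD 10: (0,-2) -> (3.584,-11.336) [heading=291, move]
LT 150: heading 291 -> 81
Final: pos=(3.584,-11.336), heading=81, 1 segment(s) drawn
Segments drawn: 1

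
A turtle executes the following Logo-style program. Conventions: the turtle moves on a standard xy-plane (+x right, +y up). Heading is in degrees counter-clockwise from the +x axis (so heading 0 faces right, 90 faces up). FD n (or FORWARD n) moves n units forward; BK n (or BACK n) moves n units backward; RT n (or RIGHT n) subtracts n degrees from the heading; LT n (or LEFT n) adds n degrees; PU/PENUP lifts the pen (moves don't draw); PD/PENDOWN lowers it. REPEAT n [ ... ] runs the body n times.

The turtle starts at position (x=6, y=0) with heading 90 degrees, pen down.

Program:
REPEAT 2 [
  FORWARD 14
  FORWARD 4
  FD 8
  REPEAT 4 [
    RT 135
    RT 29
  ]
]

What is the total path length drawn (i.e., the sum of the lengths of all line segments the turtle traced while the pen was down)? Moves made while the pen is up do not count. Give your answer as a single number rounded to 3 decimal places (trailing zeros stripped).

Executing turtle program step by step:
Start: pos=(6,0), heading=90, pen down
REPEAT 2 [
  -- iteration 1/2 --
  FD 14: (6,0) -> (6,14) [heading=90, draw]
  FD 4: (6,14) -> (6,18) [heading=90, draw]
  FD 8: (6,18) -> (6,26) [heading=90, draw]
  REPEAT 4 [
    -- iteration 1/4 --
    RT 135: heading 90 -> 315
    RT 29: heading 315 -> 286
    -- iteration 2/4 --
    RT 135: heading 286 -> 151
    RT 29: heading 151 -> 122
    -- iteration 3/4 --
    RT 135: heading 122 -> 347
    RT 29: heading 347 -> 318
    -- iteration 4/4 --
    RT 135: heading 318 -> 183
    RT 29: heading 183 -> 154
  ]
  -- iteration 2/2 --
  FD 14: (6,26) -> (-6.583,32.137) [heading=154, draw]
  FD 4: (-6.583,32.137) -> (-10.178,33.891) [heading=154, draw]
  FD 8: (-10.178,33.891) -> (-17.369,37.398) [heading=154, draw]
  REPEAT 4 [
    -- iteration 1/4 --
    RT 135: heading 154 -> 19
    RT 29: heading 19 -> 350
    -- iteration 2/4 --
    RT 135: heading 350 -> 215
    RT 29: heading 215 -> 186
    -- iteration 3/4 --
    RT 135: heading 186 -> 51
    RT 29: heading 51 -> 22
    -- iteration 4/4 --
    RT 135: heading 22 -> 247
    RT 29: heading 247 -> 218
  ]
]
Final: pos=(-17.369,37.398), heading=218, 6 segment(s) drawn

Segment lengths:
  seg 1: (6,0) -> (6,14), length = 14
  seg 2: (6,14) -> (6,18), length = 4
  seg 3: (6,18) -> (6,26), length = 8
  seg 4: (6,26) -> (-6.583,32.137), length = 14
  seg 5: (-6.583,32.137) -> (-10.178,33.891), length = 4
  seg 6: (-10.178,33.891) -> (-17.369,37.398), length = 8
Total = 52

Answer: 52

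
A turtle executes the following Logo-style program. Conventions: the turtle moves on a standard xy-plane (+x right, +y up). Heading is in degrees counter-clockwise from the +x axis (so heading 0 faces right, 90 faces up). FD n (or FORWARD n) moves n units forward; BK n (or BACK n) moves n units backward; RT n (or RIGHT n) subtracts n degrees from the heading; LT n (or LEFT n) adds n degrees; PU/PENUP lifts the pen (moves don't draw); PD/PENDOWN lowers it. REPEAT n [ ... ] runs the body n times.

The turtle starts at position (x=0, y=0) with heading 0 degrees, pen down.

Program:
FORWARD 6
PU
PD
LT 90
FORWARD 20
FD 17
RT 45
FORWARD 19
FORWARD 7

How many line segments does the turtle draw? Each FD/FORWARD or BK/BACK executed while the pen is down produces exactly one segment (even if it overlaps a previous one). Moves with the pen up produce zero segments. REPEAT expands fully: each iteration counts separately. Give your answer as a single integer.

Executing turtle program step by step:
Start: pos=(0,0), heading=0, pen down
FD 6: (0,0) -> (6,0) [heading=0, draw]
PU: pen up
PD: pen down
LT 90: heading 0 -> 90
FD 20: (6,0) -> (6,20) [heading=90, draw]
FD 17: (6,20) -> (6,37) [heading=90, draw]
RT 45: heading 90 -> 45
FD 19: (6,37) -> (19.435,50.435) [heading=45, draw]
FD 7: (19.435,50.435) -> (24.385,55.385) [heading=45, draw]
Final: pos=(24.385,55.385), heading=45, 5 segment(s) drawn
Segments drawn: 5

Answer: 5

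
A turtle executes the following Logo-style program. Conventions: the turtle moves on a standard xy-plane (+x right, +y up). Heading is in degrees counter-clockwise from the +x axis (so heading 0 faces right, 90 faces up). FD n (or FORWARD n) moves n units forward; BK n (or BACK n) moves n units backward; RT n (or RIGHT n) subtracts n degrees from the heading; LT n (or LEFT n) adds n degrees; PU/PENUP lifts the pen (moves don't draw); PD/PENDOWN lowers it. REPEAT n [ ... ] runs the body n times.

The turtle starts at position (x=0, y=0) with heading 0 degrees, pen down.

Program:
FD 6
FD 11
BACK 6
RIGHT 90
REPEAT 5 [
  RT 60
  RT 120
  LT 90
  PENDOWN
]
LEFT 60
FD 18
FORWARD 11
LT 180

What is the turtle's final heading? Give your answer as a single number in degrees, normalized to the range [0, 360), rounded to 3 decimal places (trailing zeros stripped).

Answer: 60

Derivation:
Executing turtle program step by step:
Start: pos=(0,0), heading=0, pen down
FD 6: (0,0) -> (6,0) [heading=0, draw]
FD 11: (6,0) -> (17,0) [heading=0, draw]
BK 6: (17,0) -> (11,0) [heading=0, draw]
RT 90: heading 0 -> 270
REPEAT 5 [
  -- iteration 1/5 --
  RT 60: heading 270 -> 210
  RT 120: heading 210 -> 90
  LT 90: heading 90 -> 180
  PD: pen down
  -- iteration 2/5 --
  RT 60: heading 180 -> 120
  RT 120: heading 120 -> 0
  LT 90: heading 0 -> 90
  PD: pen down
  -- iteration 3/5 --
  RT 60: heading 90 -> 30
  RT 120: heading 30 -> 270
  LT 90: heading 270 -> 0
  PD: pen down
  -- iteration 4/5 --
  RT 60: heading 0 -> 300
  RT 120: heading 300 -> 180
  LT 90: heading 180 -> 270
  PD: pen down
  -- iteration 5/5 --
  RT 60: heading 270 -> 210
  RT 120: heading 210 -> 90
  LT 90: heading 90 -> 180
  PD: pen down
]
LT 60: heading 180 -> 240
FD 18: (11,0) -> (2,-15.588) [heading=240, draw]
FD 11: (2,-15.588) -> (-3.5,-25.115) [heading=240, draw]
LT 180: heading 240 -> 60
Final: pos=(-3.5,-25.115), heading=60, 5 segment(s) drawn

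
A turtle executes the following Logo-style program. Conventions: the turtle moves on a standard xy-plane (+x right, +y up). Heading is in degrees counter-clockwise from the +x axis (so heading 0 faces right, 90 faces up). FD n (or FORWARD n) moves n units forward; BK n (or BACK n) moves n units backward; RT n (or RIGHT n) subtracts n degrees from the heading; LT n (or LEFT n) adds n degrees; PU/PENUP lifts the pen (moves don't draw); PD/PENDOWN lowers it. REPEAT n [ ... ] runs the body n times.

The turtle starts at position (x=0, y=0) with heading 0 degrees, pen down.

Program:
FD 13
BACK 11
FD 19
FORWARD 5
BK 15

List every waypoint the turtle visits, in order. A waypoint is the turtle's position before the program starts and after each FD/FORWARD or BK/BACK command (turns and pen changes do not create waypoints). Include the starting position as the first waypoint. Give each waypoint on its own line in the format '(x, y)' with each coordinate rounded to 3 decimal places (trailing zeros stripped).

Answer: (0, 0)
(13, 0)
(2, 0)
(21, 0)
(26, 0)
(11, 0)

Derivation:
Executing turtle program step by step:
Start: pos=(0,0), heading=0, pen down
FD 13: (0,0) -> (13,0) [heading=0, draw]
BK 11: (13,0) -> (2,0) [heading=0, draw]
FD 19: (2,0) -> (21,0) [heading=0, draw]
FD 5: (21,0) -> (26,0) [heading=0, draw]
BK 15: (26,0) -> (11,0) [heading=0, draw]
Final: pos=(11,0), heading=0, 5 segment(s) drawn
Waypoints (6 total):
(0, 0)
(13, 0)
(2, 0)
(21, 0)
(26, 0)
(11, 0)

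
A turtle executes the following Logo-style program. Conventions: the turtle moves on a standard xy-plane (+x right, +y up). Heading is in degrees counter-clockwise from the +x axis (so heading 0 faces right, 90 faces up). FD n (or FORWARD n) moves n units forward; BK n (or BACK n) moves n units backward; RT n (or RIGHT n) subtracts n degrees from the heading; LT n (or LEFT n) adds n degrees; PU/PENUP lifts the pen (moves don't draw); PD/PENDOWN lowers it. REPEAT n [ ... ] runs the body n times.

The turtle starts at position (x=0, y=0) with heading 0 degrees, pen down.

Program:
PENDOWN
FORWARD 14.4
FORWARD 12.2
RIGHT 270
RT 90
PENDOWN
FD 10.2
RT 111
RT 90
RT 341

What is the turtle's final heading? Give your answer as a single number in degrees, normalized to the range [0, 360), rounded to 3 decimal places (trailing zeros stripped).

Executing turtle program step by step:
Start: pos=(0,0), heading=0, pen down
PD: pen down
FD 14.4: (0,0) -> (14.4,0) [heading=0, draw]
FD 12.2: (14.4,0) -> (26.6,0) [heading=0, draw]
RT 270: heading 0 -> 90
RT 90: heading 90 -> 0
PD: pen down
FD 10.2: (26.6,0) -> (36.8,0) [heading=0, draw]
RT 111: heading 0 -> 249
RT 90: heading 249 -> 159
RT 341: heading 159 -> 178
Final: pos=(36.8,0), heading=178, 3 segment(s) drawn

Answer: 178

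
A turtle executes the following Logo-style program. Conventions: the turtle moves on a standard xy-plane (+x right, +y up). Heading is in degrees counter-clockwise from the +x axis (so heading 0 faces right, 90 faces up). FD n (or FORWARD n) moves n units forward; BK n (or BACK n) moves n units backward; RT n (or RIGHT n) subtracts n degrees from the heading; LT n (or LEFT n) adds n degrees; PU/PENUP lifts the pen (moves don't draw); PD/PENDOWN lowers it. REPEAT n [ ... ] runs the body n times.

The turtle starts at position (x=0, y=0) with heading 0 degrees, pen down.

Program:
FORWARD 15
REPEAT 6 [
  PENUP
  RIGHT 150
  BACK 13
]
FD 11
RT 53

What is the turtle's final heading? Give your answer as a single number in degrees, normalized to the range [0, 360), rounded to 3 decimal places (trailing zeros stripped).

Executing turtle program step by step:
Start: pos=(0,0), heading=0, pen down
FD 15: (0,0) -> (15,0) [heading=0, draw]
REPEAT 6 [
  -- iteration 1/6 --
  PU: pen up
  RT 150: heading 0 -> 210
  BK 13: (15,0) -> (26.258,6.5) [heading=210, move]
  -- iteration 2/6 --
  PU: pen up
  RT 150: heading 210 -> 60
  BK 13: (26.258,6.5) -> (19.758,-4.758) [heading=60, move]
  -- iteration 3/6 --
  PU: pen up
  RT 150: heading 60 -> 270
  BK 13: (19.758,-4.758) -> (19.758,8.242) [heading=270, move]
  -- iteration 4/6 --
  PU: pen up
  RT 150: heading 270 -> 120
  BK 13: (19.758,8.242) -> (26.258,-3.017) [heading=120, move]
  -- iteration 5/6 --
  PU: pen up
  RT 150: heading 120 -> 330
  BK 13: (26.258,-3.017) -> (15,3.483) [heading=330, move]
  -- iteration 6/6 --
  PU: pen up
  RT 150: heading 330 -> 180
  BK 13: (15,3.483) -> (28,3.483) [heading=180, move]
]
FD 11: (28,3.483) -> (17,3.483) [heading=180, move]
RT 53: heading 180 -> 127
Final: pos=(17,3.483), heading=127, 1 segment(s) drawn

Answer: 127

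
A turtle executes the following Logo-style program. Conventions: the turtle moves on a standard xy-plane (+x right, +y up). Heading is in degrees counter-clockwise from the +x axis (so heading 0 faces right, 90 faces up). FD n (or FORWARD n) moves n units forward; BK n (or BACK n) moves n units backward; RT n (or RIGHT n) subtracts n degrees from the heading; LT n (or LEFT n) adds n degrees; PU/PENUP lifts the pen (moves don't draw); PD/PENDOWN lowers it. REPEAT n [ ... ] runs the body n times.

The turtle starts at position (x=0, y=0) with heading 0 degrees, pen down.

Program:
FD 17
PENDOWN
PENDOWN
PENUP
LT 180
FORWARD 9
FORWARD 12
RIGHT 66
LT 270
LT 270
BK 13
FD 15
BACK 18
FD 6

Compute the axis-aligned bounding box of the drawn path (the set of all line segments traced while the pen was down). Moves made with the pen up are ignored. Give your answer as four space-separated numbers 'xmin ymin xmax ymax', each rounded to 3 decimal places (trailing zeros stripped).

Answer: 0 0 17 0

Derivation:
Executing turtle program step by step:
Start: pos=(0,0), heading=0, pen down
FD 17: (0,0) -> (17,0) [heading=0, draw]
PD: pen down
PD: pen down
PU: pen up
LT 180: heading 0 -> 180
FD 9: (17,0) -> (8,0) [heading=180, move]
FD 12: (8,0) -> (-4,0) [heading=180, move]
RT 66: heading 180 -> 114
LT 270: heading 114 -> 24
LT 270: heading 24 -> 294
BK 13: (-4,0) -> (-9.288,11.876) [heading=294, move]
FD 15: (-9.288,11.876) -> (-3.187,-1.827) [heading=294, move]
BK 18: (-3.187,-1.827) -> (-10.508,14.617) [heading=294, move]
FD 6: (-10.508,14.617) -> (-8.067,9.135) [heading=294, move]
Final: pos=(-8.067,9.135), heading=294, 1 segment(s) drawn

Segment endpoints: x in {0, 17}, y in {0}
xmin=0, ymin=0, xmax=17, ymax=0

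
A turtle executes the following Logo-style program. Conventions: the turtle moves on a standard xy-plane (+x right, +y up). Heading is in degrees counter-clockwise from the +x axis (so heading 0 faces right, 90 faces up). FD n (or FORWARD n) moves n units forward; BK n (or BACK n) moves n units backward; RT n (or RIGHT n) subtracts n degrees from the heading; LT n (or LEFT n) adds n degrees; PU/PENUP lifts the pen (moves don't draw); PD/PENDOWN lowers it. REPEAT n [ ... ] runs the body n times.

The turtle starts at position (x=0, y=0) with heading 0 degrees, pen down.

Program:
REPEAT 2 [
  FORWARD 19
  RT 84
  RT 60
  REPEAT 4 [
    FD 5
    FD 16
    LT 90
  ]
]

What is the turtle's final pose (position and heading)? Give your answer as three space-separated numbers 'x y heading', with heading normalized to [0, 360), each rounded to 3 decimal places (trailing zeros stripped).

Answer: 3.629 -11.168 72

Derivation:
Executing turtle program step by step:
Start: pos=(0,0), heading=0, pen down
REPEAT 2 [
  -- iteration 1/2 --
  FD 19: (0,0) -> (19,0) [heading=0, draw]
  RT 84: heading 0 -> 276
  RT 60: heading 276 -> 216
  REPEAT 4 [
    -- iteration 1/4 --
    FD 5: (19,0) -> (14.955,-2.939) [heading=216, draw]
    FD 16: (14.955,-2.939) -> (2.011,-12.343) [heading=216, draw]
    LT 90: heading 216 -> 306
    -- iteration 2/4 --
    FD 5: (2.011,-12.343) -> (4.95,-16.389) [heading=306, draw]
    FD 16: (4.95,-16.389) -> (14.354,-29.333) [heading=306, draw]
    LT 90: heading 306 -> 36
    -- iteration 3/4 --
    FD 5: (14.354,-29.333) -> (18.399,-26.394) [heading=36, draw]
    FD 16: (18.399,-26.394) -> (31.343,-16.989) [heading=36, draw]
    LT 90: heading 36 -> 126
    -- iteration 4/4 --
    FD 5: (31.343,-16.989) -> (28.405,-12.944) [heading=126, draw]
    FD 16: (28.405,-12.944) -> (19,0) [heading=126, draw]
    LT 90: heading 126 -> 216
  ]
  -- iteration 2/2 --
  FD 19: (19,0) -> (3.629,-11.168) [heading=216, draw]
  RT 84: heading 216 -> 132
  RT 60: heading 132 -> 72
  REPEAT 4 [
    -- iteration 1/4 --
    FD 5: (3.629,-11.168) -> (5.174,-6.413) [heading=72, draw]
    FD 16: (5.174,-6.413) -> (10.118,8.804) [heading=72, draw]
    LT 90: heading 72 -> 162
    -- iteration 2/4 --
    FD 5: (10.118,8.804) -> (5.363,10.349) [heading=162, draw]
    FD 16: (5.363,10.349) -> (-9.854,15.294) [heading=162, draw]
    LT 90: heading 162 -> 252
    -- iteration 3/4 --
    FD 5: (-9.854,15.294) -> (-11.399,10.538) [heading=252, draw]
    FD 16: (-11.399,10.538) -> (-16.344,-4.679) [heading=252, draw]
    LT 90: heading 252 -> 342
    -- iteration 4/4 --
    FD 5: (-16.344,-4.679) -> (-11.588,-6.224) [heading=342, draw]
    FD 16: (-11.588,-6.224) -> (3.629,-11.168) [heading=342, draw]
    LT 90: heading 342 -> 72
  ]
]
Final: pos=(3.629,-11.168), heading=72, 18 segment(s) drawn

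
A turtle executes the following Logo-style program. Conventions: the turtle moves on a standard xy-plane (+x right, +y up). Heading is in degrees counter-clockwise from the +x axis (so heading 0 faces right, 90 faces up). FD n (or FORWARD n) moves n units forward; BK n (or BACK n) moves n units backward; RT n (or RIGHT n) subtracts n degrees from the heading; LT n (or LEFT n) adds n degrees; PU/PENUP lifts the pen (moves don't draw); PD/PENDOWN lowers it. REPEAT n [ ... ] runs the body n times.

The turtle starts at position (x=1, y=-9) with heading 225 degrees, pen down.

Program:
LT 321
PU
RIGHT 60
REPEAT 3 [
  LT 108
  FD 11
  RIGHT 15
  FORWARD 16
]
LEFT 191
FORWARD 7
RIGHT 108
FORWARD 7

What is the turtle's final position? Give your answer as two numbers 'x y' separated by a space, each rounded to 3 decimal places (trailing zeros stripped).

Answer: 10.621 -25.297

Derivation:
Executing turtle program step by step:
Start: pos=(1,-9), heading=225, pen down
LT 321: heading 225 -> 186
PU: pen up
RT 60: heading 186 -> 126
REPEAT 3 [
  -- iteration 1/3 --
  LT 108: heading 126 -> 234
  FD 11: (1,-9) -> (-5.466,-17.899) [heading=234, move]
  RT 15: heading 234 -> 219
  FD 16: (-5.466,-17.899) -> (-17.9,-27.968) [heading=219, move]
  -- iteration 2/3 --
  LT 108: heading 219 -> 327
  FD 11: (-17.9,-27.968) -> (-8.675,-33.959) [heading=327, move]
  RT 15: heading 327 -> 312
  FD 16: (-8.675,-33.959) -> (2.031,-45.85) [heading=312, move]
  -- iteration 3/3 --
  LT 108: heading 312 -> 60
  FD 11: (2.031,-45.85) -> (7.531,-36.323) [heading=60, move]
  RT 15: heading 60 -> 45
  FD 16: (7.531,-36.323) -> (18.845,-25.01) [heading=45, move]
]
LT 191: heading 45 -> 236
FD 7: (18.845,-25.01) -> (14.931,-30.813) [heading=236, move]
RT 108: heading 236 -> 128
FD 7: (14.931,-30.813) -> (10.621,-25.297) [heading=128, move]
Final: pos=(10.621,-25.297), heading=128, 0 segment(s) drawn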